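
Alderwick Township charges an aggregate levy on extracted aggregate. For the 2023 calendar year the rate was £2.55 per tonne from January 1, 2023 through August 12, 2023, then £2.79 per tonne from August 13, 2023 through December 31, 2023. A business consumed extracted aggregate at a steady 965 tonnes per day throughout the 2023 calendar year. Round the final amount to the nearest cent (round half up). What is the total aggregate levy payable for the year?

£930829.35

January 1 – August 12, 2023: 224 days × 965 tonnes/day = 216,160 tonnes at £2.55/tonne → £551208.00
August 13 – December 31, 2023: 141 days × 965 tonnes/day = 136,065 tonnes at £2.79/tonne → £379621.35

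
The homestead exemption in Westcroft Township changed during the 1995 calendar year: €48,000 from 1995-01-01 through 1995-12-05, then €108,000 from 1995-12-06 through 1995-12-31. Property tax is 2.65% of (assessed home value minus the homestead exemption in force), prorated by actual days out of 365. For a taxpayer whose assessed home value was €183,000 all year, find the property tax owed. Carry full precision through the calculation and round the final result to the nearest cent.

1995-01-01 to 1995-12-05: 339 days, exemption €48,000 → (€183,000 − €48,000) × 2.65% × 339/365 = €3,322.6644
1995-12-06 to 1995-12-31: 26 days, exemption €108,000 → (€183,000 − €108,000) × 2.65% × 26/365 = €141.5753
Total = €3,464.2397

€3,464.24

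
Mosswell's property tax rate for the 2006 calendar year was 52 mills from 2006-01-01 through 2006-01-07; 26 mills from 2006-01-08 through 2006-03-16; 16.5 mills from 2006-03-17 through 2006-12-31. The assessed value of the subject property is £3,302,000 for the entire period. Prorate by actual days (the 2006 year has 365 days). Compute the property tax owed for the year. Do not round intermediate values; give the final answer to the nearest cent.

2006-01-01 to 2006-01-07: 7 days at 52 mills → £3,302,000 × 5.2% × 7/365 = £3,292.9534
2006-01-08 to 2006-03-16: 68 days at 26 mills → £3,302,000 × 2.6% × 68/365 = £15,994.3452
2006-03-17 to 2006-12-31: 290 days at 16.5 mills → £3,302,000 × 1.65% × 290/365 = £43,287.8630
Total = £62,575.1616

£62,575.16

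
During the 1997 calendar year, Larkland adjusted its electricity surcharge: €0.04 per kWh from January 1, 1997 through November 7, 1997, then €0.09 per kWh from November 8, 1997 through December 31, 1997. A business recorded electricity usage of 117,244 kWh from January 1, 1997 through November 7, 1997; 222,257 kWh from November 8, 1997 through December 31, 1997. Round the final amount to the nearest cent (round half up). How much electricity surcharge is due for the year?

€24,692.89

January 1 – November 7, 1997: 117,244 kWh at €0.04/kWh → €4,689.76
November 8 – December 31, 1997: 222,257 kWh at €0.09/kWh → €20,003.13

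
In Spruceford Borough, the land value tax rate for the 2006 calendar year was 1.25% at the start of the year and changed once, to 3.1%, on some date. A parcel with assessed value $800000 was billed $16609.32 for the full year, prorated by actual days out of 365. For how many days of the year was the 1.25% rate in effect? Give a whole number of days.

Let d = days at the first rate; then 365 − d days at the second rate.
$800000 × [1.25%·d + 3.1%·(365−d)] / 365 = $16609.32
Solving gives d = 202, so the new rate took effect on July 22, 2006.

202 days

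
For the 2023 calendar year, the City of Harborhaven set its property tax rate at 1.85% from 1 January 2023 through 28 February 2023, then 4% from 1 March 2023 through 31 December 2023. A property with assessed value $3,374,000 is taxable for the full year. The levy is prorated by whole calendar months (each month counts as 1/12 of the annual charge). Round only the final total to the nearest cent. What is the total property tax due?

$122,869.83

1 January – 28 February 2023: 2 months at 1.85% → $3,374,000 × 1.85% × 2/12 = $10,403.1667
1 March – 31 December 2023: 10 months at 4% → $3,374,000 × 4% × 10/12 = $112,466.6667
Total = $122,869.8333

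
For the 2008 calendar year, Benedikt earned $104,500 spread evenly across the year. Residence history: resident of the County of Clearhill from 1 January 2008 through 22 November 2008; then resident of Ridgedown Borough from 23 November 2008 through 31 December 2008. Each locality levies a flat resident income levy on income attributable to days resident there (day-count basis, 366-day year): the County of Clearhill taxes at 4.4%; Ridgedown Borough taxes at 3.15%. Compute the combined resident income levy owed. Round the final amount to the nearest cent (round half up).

The County of Clearhill, 1 January – 22 November 2008: 327 days → $104,500 × 4.4% × 327/366 = $4,108.0492
Ridgedown Borough, 23 November – 31 December 2008: 39 days → $104,500 × 3.15% × 39/366 = $350.7602
Total = $4,458.8094

$4,458.81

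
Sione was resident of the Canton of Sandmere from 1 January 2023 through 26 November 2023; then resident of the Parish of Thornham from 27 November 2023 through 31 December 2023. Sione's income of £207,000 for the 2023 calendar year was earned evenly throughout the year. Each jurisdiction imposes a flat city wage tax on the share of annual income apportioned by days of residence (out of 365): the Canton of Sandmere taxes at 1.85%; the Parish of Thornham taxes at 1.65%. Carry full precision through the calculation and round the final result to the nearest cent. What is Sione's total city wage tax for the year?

The Canton of Sandmere, 1 January – 26 November 2023: 330 days → £207,000 × 1.85% × 330/365 = £3,462.2877
The Parish of Thornham, 27 November – 31 December 2023: 35 days → £207,000 × 1.65% × 35/365 = £327.5137
Total = £3,789.8014

£3,789.80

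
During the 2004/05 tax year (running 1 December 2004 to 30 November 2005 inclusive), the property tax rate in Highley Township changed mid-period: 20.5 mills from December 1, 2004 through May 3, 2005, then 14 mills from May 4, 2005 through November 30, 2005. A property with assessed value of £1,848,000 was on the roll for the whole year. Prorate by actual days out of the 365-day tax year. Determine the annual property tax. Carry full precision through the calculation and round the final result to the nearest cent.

£30,940.08

December 1, 2004 – May 3, 2005: 154 days at 20.5 mills → £1,848,000 × 2.05% × 154/365 = £15,983.9342
May 4 – November 30, 2005: 211 days at 14 mills → £1,848,000 × 1.4% × 211/365 = £14,956.1425
Total = £30,940.0767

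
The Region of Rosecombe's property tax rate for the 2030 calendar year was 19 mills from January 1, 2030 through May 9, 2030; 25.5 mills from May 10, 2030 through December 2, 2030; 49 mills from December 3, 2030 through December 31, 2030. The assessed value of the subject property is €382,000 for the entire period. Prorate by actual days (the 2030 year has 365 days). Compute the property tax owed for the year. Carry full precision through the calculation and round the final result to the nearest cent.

€9,576.69

January 1 – May 9, 2030: 129 days at 19 mills → €382,000 × 1.9% × 129/365 = €2,565.1562
May 10 – December 2, 2030: 207 days at 25.5 mills → €382,000 × 2.55% × 207/365 = €5,524.3479
December 3 – December 31, 2030: 29 days at 49 mills → €382,000 × 4.9% × 29/365 = €1,487.1836
Total = €9,576.6877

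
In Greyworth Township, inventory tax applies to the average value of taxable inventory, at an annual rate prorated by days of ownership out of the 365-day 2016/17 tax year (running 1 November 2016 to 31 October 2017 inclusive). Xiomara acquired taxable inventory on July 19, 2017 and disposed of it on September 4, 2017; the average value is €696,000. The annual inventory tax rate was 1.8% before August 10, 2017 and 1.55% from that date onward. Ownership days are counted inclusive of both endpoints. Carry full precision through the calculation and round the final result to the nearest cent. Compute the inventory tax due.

€1,523.57

July 19 – August 9, 2017: 22 days at 1.8% → €696,000 × 1.8% × 22/365 = €755.1123
August 10 – September 4, 2017: 26 days at 1.55% → €696,000 × 1.55% × 26/365 = €768.4603
Total = €1,523.5726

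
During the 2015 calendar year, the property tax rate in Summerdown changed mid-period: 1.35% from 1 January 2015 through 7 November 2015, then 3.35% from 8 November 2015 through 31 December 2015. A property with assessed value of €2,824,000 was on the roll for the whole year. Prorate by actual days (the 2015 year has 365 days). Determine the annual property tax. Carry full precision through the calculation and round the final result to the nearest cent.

1 January – 7 November 2015: 311 days at 1.35% → €2,824,000 × 1.35% × 311/365 = €32,483.7370
8 November – 31 December 2015: 54 days at 3.35% → €2,824,000 × 3.35% × 54/365 = €13,996.2082
Total = €46,479.9452

€46,479.95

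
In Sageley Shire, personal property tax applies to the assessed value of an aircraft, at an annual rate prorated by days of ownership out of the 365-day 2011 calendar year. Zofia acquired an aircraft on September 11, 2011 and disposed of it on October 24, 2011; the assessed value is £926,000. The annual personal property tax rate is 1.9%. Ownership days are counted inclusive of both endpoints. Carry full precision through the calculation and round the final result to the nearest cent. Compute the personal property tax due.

£2,120.92

Days held (September 11 – October 24, 2011): 44 out of 365
Tax = £926,000 × 1.9% × 44/365 = £2,120.9205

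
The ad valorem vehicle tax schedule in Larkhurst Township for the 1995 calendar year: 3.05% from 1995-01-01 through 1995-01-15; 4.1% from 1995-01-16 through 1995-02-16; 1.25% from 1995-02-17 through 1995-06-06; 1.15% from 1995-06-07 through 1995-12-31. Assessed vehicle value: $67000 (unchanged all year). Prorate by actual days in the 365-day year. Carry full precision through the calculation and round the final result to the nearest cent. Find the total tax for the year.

$1016.29

1995-01-01 to 1995-01-15: 15 days at 3.05% → $67000 × 3.05% × 15/365 = $83.9795
1995-01-16 to 1995-02-16: 32 days at 4.1% → $67000 × 4.1% × 32/365 = $240.8329
1995-02-17 to 1995-06-06: 110 days at 1.25% → $67000 × 1.25% × 110/365 = $252.3973
1995-06-07 to 1995-12-31: 208 days at 1.15% → $67000 × 1.15% × 208/365 = $439.0795
Total = $1016.2890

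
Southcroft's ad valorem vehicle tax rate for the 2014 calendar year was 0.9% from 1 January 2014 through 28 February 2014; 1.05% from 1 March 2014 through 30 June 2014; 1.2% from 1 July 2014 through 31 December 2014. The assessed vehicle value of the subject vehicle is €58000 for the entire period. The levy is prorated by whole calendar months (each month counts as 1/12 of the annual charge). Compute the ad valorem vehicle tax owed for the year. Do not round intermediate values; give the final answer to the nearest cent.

€638.00

1 January – 28 February 2014: 2 months at 0.9% → €58000 × 0.9% × 2/12 = €87.0000
1 March – 30 June 2014: 4 months at 1.05% → €58000 × 1.05% × 4/12 = €203.0000
1 July – 31 December 2014: 6 months at 1.2% → €58000 × 1.2% × 6/12 = €348.0000
Total = €638.0000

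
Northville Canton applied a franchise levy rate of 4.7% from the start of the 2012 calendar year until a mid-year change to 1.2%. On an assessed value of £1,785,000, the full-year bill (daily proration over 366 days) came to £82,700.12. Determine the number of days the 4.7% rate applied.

Let d = days at the first rate; then 366 − d days at the second rate.
£1,785,000 × [4.7%·d + 1.2%·(366−d)] / 366 = £82,700.12
Solving gives d = 359, so the new rate took effect on 25 Dec 2012.

359 days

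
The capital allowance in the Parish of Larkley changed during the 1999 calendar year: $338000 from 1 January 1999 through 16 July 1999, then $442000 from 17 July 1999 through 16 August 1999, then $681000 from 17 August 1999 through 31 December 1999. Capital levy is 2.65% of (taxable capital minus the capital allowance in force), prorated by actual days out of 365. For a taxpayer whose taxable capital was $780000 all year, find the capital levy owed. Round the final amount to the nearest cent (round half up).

$8067.25

1 January – 16 July 1999: 197 days, exemption $338000 → ($780000 − $338000) × 2.65% × 197/365 = $6321.8110
17 July – 16 August 1999: 31 days, exemption $442000 → ($780000 − $442000) × 2.65% × 31/365 = $760.7315
17 August – 31 December 1999: 137 days, exemption $681000 → ($780000 − $681000) × 2.65% × 137/365 = $984.7110
Total = $8067.2534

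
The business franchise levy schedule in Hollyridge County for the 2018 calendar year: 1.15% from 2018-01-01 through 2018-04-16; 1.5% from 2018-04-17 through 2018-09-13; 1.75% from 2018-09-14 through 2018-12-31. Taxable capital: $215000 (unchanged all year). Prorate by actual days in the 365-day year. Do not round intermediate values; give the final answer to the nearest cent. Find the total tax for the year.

$3166.98

2018-01-01 to 2018-04-16: 106 days at 1.15% → $215000 × 1.15% × 106/365 = $718.0411
2018-04-17 to 2018-09-13: 150 days at 1.5% → $215000 × 1.5% × 150/365 = $1325.3425
2018-09-14 to 2018-12-31: 109 days at 1.75% → $215000 × 1.75% × 109/365 = $1123.5959
Total = $3166.9795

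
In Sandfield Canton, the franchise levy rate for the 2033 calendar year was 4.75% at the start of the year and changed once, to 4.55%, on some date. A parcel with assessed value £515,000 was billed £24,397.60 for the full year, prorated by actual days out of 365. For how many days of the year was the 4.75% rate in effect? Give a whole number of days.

Let d = days at the first rate; then 365 − d days at the second rate.
£515,000 × [4.75%·d + 4.55%·(365−d)] / 365 = £24,397.60
Solving gives d = 342, so the new rate took effect on 9 Dec 2033.

342 days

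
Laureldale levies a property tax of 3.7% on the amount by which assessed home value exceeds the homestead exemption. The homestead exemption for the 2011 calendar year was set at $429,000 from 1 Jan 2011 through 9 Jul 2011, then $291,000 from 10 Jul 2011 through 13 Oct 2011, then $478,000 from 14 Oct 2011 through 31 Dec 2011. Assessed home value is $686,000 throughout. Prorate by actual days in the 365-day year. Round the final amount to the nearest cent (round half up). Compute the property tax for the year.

$10,459.55

1 Jan – 9 Jul 2011: 190 days, exemption $429,000 → ($686,000 − $429,000) × 3.7% × 190/365 = $4,949.8904
10 Jul – 13 Oct 2011: 96 days, exemption $291,000 → ($686,000 − $291,000) × 3.7% × 96/365 = $3,843.9452
14 Oct – 31 Dec 2011: 79 days, exemption $478,000 → ($686,000 − $478,000) × 3.7% × 79/365 = $1,665.7096
Total = $10,459.5452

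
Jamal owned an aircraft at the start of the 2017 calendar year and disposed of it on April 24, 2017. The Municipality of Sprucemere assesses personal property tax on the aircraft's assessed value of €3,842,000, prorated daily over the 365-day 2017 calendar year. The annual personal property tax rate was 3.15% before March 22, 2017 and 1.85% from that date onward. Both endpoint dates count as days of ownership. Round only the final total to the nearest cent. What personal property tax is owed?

€33,146.46

January 1 – March 21, 2017: 80 days at 3.15% → €3,842,000 × 3.15% × 80/365 = €26,525.5890
March 22 – April 24, 2017: 34 days at 1.85% → €3,842,000 × 1.85% × 34/365 = €6,620.8712
Total = €33,146.4603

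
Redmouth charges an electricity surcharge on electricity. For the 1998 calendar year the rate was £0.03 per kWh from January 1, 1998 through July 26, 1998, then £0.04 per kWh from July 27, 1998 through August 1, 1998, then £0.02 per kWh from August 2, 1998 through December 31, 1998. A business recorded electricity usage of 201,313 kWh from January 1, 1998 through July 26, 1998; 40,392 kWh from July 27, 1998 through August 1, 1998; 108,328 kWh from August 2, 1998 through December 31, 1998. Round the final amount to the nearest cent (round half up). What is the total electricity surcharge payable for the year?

January 1 – July 26, 1998: 201,313 kWh at £0.03/kWh → £6039.39
July 27 – August 1, 1998: 40,392 kWh at £0.04/kWh → £1615.68
August 2 – December 31, 1998: 108,328 kWh at £0.02/kWh → £2166.56

£9821.63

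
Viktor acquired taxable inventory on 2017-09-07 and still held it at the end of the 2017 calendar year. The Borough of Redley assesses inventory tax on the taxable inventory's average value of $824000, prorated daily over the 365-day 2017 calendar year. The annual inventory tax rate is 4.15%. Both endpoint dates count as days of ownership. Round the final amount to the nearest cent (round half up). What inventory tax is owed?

Days held (2017-09-07 to 2017-12-31): 116 out of 365
Tax = $824000 × 4.15% × 116/365 = $10867.7699

$10867.77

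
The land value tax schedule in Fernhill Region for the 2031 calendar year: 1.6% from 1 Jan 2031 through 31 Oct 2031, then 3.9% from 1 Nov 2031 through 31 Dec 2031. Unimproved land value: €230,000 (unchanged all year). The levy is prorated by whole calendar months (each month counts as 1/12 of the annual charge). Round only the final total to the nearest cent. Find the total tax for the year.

€4,561.67

1 Jan – 31 Oct 2031: 10 months at 1.6% → €230,000 × 1.6% × 10/12 = €3,066.6667
1 Nov – 31 Dec 2031: 2 months at 3.9% → €230,000 × 3.9% × 2/12 = €1,495.0000
Total = €4,561.6667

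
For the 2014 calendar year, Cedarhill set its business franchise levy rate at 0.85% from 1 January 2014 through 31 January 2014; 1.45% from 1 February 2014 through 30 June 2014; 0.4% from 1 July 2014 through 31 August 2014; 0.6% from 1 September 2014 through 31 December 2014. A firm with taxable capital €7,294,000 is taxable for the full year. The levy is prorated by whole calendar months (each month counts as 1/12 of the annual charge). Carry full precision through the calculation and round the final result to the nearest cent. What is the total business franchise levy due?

1 January – 31 January 2014: 1 month at 0.85% → €7,294,000 × 0.85% × 1/12 = €5,166.5833
1 February – 30 June 2014: 5 months at 1.45% → €7,294,000 × 1.45% × 5/12 = €44,067.9167
1 July – 31 August 2014: 2 months at 0.4% → €7,294,000 × 0.4% × 2/12 = €4,862.6667
1 September – 31 December 2014: 4 months at 0.6% → €7,294,000 × 0.6% × 4/12 = €14,588.0000
Total = €68,685.1667

€68,685.17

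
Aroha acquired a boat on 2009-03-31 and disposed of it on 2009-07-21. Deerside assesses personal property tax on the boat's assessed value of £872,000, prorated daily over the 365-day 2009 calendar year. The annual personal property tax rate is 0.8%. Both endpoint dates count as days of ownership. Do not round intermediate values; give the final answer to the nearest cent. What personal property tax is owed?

£2,159.69

Days held (2009-03-31 to 2009-07-21): 113 out of 365
Tax = £872,000 × 0.8% × 113/365 = £2,159.6932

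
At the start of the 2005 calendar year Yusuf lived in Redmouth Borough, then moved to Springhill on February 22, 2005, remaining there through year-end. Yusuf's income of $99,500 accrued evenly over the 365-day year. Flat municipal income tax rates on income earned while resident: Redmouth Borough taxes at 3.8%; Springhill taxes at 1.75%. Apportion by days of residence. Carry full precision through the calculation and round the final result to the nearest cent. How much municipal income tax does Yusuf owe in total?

Redmouth Borough, January 1 – February 21, 2005: 52 days → $99,500 × 3.8% × 52/365 = $538.6630
Springhill, February 22 – December 31, 2005: 313 days → $99,500 × 1.75% × 313/365 = $1,493.1815
Total = $2,031.8445

$2,031.84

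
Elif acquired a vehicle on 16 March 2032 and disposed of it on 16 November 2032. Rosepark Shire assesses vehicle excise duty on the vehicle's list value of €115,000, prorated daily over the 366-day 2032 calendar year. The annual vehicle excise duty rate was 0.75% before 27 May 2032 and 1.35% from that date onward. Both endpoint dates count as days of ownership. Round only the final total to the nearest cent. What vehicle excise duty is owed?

€907.75

16 March – 26 May 2032: 72 days at 0.75% → €115,000 × 0.75% × 72/366 = €169.6721
27 May – 16 November 2032: 174 days at 1.35% → €115,000 × 1.35% × 174/366 = €738.0738
Total = €907.7459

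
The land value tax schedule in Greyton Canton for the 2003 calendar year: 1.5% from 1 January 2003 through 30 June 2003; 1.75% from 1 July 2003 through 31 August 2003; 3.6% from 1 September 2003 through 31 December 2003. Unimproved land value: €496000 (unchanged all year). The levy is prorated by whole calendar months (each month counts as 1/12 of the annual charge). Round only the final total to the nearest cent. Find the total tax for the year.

1 January – 30 June 2003: 6 months at 1.5% → €496000 × 1.5% × 6/12 = €3720.0000
1 July – 31 August 2003: 2 months at 1.75% → €496000 × 1.75% × 2/12 = €1446.6667
1 September – 31 December 2003: 4 months at 3.6% → €496000 × 3.6% × 4/12 = €5952.0000
Total = €11118.6667

€11118.67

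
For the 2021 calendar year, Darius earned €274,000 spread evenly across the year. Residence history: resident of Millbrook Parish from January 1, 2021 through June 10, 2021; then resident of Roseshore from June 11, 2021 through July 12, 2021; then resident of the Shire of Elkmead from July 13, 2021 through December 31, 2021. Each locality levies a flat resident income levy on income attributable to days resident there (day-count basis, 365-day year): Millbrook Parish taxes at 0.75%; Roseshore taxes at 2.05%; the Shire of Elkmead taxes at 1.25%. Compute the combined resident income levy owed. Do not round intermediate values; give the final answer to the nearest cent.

Millbrook Parish, January 1 – June 10, 2021: 161 days → €274,000 × 0.75% × 161/365 = €906.4521
Roseshore, June 11 – July 12, 2021: 32 days → €274,000 × 2.05% × 32/365 = €492.4493
The Shire of Elkmead, July 13 – December 31, 2021: 172 days → €274,000 × 1.25% × 172/365 = €1,613.9726
Total = €3,012.8740

€3,012.87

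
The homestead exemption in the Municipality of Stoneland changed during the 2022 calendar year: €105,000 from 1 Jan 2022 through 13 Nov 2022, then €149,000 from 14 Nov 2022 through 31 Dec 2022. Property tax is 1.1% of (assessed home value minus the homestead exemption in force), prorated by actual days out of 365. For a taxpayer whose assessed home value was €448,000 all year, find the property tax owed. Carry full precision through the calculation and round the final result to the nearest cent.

€3,709.35

1 Jan – 13 Nov 2022: 317 days, exemption €105,000 → (€448,000 − €105,000) × 1.1% × 317/365 = €3,276.8247
14 Nov – 31 Dec 2022: 48 days, exemption €149,000 → (€448,000 − €149,000) × 1.1% × 48/365 = €432.5260
Total = €3,709.3507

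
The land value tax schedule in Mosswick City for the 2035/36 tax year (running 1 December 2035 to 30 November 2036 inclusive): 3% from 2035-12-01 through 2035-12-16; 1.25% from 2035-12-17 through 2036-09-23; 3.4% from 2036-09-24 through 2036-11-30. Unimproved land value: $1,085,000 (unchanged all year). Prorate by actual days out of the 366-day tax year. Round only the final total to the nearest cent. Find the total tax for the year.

2035-12-01 to 2035-12-16: 16 days at 3% → $1,085,000 × 3% × 16/366 = $1,422.9508
2035-12-17 to 2036-09-23: 282 days at 1.25% → $1,085,000 × 1.25% × 282/366 = $10,449.7951
2036-09-24 to 2036-11-30: 68 days at 3.4% → $1,085,000 × 3.4% × 68/366 = $6,853.8798
Total = $18,726.6257

$18,726.63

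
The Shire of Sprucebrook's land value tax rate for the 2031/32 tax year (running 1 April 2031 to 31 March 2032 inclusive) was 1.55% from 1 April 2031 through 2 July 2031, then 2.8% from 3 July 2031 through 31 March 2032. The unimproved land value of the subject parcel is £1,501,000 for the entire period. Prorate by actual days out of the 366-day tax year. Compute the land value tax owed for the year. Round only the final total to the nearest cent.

£37,260.48

1 April – 2 July 2031: 93 days at 1.55% → £1,501,000 × 1.55% × 93/366 = £5,911.7254
3 July 2031 – 31 March 2032: 273 days at 2.8% → £1,501,000 × 2.8% × 273/366 = £31,348.7541
Total = £37,260.4795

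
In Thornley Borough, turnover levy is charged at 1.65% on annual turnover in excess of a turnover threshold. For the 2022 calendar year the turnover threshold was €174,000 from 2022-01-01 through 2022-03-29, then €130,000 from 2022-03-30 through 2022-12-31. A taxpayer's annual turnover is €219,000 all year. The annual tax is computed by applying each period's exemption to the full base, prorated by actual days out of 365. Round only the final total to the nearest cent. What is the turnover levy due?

€1,293.46

2022-01-01 to 2022-03-29: 88 days, exemption €174,000 → (€219,000 − €174,000) × 1.65% × 88/365 = €179.0137
2022-03-30 to 2022-12-31: 277 days, exemption €130,000 → (€219,000 − €130,000) × 1.65% × 277/365 = €1,114.4507
Total = €1,293.4644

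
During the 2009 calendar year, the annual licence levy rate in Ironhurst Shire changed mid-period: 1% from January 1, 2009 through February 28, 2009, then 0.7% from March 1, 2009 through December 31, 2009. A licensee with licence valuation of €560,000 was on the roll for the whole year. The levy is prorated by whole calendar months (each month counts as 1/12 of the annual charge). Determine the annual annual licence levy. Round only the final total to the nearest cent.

January 1 – February 28, 2009: 2 months at 1% → €560,000 × 1% × 2/12 = €933.3333
March 1 – December 31, 2009: 10 months at 0.7% → €560,000 × 0.7% × 10/12 = €3,266.6667
Total = €4,200.0000

€4,200.00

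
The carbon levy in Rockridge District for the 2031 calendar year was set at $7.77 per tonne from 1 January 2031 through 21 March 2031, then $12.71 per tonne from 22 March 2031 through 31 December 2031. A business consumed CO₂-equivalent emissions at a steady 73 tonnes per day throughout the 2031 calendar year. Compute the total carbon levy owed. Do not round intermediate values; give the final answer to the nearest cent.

1 January – 21 March 2031: 80 days × 73 tonnes/day = 5,840 tonnes at $7.77/tonne → $45,376.80
22 March – 31 December 2031: 285 days × 73 tonnes/day = 20,805 tonnes at $12.71/tonne → $264,431.55

$309,808.35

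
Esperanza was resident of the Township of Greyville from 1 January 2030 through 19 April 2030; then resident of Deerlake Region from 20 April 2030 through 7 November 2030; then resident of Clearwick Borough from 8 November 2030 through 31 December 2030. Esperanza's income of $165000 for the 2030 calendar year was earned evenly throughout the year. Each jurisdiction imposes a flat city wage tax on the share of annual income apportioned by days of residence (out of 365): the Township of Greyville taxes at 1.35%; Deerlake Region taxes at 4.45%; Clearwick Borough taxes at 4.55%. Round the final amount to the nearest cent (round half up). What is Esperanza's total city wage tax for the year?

$5839.42

The Township of Greyville, 1 January – 19 April 2030: 109 days → $165000 × 1.35% × 109/365 = $665.1986
Deerlake Region, 20 April – 7 November 2030: 202 days → $165000 × 4.45% × 202/365 = $4063.5205
Clearwick Borough, 8 November – 31 December 2030: 54 days → $165000 × 4.55% × 54/365 = $1110.6986
Total = $5839.4178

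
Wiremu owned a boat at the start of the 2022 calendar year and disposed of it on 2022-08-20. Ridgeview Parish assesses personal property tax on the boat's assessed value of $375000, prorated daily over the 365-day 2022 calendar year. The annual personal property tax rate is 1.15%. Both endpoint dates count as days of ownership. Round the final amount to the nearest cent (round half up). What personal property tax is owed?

$2741.10

Days held (2022-01-01 to 2022-08-20): 232 out of 365
Tax = $375000 × 1.15% × 232/365 = $2741.0959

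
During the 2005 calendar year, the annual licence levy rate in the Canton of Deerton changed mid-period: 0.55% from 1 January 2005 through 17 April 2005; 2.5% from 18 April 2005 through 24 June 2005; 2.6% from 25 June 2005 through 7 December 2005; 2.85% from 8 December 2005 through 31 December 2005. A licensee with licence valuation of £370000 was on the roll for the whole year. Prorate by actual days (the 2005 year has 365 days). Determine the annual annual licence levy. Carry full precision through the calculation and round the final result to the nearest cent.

1 January – 17 April 2005: 107 days at 0.55% → £370000 × 0.55% × 107/365 = £596.5616
18 April – 24 June 2005: 68 days at 2.5% → £370000 × 2.5% × 68/365 = £1723.2877
25 June – 7 December 2005: 166 days at 2.6% → £370000 × 2.6% × 166/365 = £4375.1233
8 December – 31 December 2005: 24 days at 2.85% → £370000 × 2.85% × 24/365 = £693.3699
Total = £7388.3425

£7388.34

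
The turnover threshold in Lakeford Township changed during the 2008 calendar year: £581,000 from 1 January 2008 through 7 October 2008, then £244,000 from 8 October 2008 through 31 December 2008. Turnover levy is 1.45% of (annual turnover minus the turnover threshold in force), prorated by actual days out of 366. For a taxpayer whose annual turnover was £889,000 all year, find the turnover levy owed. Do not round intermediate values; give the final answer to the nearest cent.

£5,600.84

1 January – 7 October 2008: 281 days, exemption £581,000 → (£889,000 − £581,000) × 1.45% × 281/366 = £3,428.8142
8 October – 31 December 2008: 85 days, exemption £244,000 → (£889,000 − £244,000) × 1.45% × 85/366 = £2,172.0287
Total = £5,600.8429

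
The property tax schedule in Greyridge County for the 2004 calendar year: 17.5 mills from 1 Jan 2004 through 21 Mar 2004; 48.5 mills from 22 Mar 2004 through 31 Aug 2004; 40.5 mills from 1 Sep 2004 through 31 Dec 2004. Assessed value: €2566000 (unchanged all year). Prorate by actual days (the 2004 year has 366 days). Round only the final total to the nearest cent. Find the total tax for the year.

1 Jan – 21 Mar 2004: 81 days at 17.5 mills → €2566000 × 1.75% × 81/366 = €9937.9918
22 Mar – 31 Aug 2004: 163 days at 48.5 mills → €2566000 × 4.85% × 163/366 = €55424.8989
1 Sep – 31 Dec 2004: 122 days at 40.5 mills → €2566000 × 4.05% × 122/366 = €34641.0000
Total = €100003.8907

€100003.89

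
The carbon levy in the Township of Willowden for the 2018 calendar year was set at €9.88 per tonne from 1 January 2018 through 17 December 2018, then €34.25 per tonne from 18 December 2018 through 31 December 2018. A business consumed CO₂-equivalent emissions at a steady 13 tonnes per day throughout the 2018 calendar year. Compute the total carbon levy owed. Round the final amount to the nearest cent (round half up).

€51315.94

1 January – 17 December 2018: 351 days × 13 tonnes/day = 4,563 tonnes at €9.88/tonne → €45082.44
18 December – 31 December 2018: 14 days × 13 tonnes/day = 182 tonnes at €34.25/tonne → €6233.50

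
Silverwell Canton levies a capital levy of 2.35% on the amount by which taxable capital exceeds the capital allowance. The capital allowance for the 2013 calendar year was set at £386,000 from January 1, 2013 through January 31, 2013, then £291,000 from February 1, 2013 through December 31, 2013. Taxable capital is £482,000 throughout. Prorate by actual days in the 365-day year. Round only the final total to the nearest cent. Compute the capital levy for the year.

January 1 – January 31, 2013: 31 days, exemption £386,000 → (£482,000 − £386,000) × 2.35% × 31/365 = £191.6055
February 1 – December 31, 2013: 334 days, exemption £291,000 → (£482,000 − £291,000) × 2.35% × 334/365 = £4,107.2849
Total = £4,298.8904

£4,298.89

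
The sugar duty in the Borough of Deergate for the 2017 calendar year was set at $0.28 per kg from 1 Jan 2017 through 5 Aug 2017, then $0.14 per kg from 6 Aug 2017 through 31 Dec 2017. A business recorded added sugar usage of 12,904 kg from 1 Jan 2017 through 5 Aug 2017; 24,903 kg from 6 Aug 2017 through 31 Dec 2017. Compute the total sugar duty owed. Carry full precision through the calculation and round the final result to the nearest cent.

$7,099.54

1 Jan – 5 Aug 2017: 12,904 kg at $0.28/kg → $3,613.12
6 Aug – 31 Dec 2017: 24,903 kg at $0.14/kg → $3,486.42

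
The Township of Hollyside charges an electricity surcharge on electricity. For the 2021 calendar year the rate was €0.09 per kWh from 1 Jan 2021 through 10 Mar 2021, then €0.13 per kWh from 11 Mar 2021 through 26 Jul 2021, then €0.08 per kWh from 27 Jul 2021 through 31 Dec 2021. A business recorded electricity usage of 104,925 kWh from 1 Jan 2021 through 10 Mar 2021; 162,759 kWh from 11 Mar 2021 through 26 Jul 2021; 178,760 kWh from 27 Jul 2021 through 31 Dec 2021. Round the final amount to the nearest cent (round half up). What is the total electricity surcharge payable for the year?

€44,902.72

1 Jan – 10 Mar 2021: 104,925 kWh at €0.09/kWh → €9,443.25
11 Mar – 26 Jul 2021: 162,759 kWh at €0.13/kWh → €21,158.67
27 Jul – 31 Dec 2021: 178,760 kWh at €0.08/kWh → €14,300.80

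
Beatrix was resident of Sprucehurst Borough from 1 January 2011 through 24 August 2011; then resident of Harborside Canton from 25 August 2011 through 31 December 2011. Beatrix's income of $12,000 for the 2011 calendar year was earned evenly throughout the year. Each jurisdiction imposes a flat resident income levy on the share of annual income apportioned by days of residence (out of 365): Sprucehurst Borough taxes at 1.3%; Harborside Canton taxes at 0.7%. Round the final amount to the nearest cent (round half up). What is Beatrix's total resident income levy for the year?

$130.55

Sprucehurst Borough, 1 January – 24 August 2011: 236 days → $12,000 × 1.3% × 236/365 = $100.8658
Harborside Canton, 25 August – 31 December 2011: 129 days → $12,000 × 0.7% × 129/365 = $29.6877
Total = $130.5534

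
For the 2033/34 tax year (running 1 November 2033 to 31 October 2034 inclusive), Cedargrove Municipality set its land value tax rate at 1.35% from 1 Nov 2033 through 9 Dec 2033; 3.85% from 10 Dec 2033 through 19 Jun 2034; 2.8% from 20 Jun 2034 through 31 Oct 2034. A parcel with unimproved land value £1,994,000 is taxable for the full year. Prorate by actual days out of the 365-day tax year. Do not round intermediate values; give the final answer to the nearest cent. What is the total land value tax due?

1 Nov – 9 Dec 2033: 39 days at 1.35% → £1,994,000 × 1.35% × 39/365 = £2,876.2767
10 Dec 2033 – 19 Jun 2034: 192 days at 3.85% → £1,994,000 × 3.85% × 192/365 = £40,382.5973
20 Jun – 31 Oct 2034: 134 days at 2.8% → £1,994,000 × 2.8% × 134/365 = £20,497.2274
Total = £63,756.1014

£63,756.10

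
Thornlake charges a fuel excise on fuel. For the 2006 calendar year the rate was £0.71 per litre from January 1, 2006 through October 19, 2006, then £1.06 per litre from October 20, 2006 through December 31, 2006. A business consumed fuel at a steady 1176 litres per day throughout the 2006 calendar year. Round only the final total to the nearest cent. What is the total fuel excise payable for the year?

January 1 – October 19, 2006: 292 days × 1176 litres/day = 343,392 litres at £0.71/litre → £243,808.32
October 20 – December 31, 2006: 73 days × 1176 litres/day = 85,848 litres at £1.06/litre → £90,998.88

£334,807.20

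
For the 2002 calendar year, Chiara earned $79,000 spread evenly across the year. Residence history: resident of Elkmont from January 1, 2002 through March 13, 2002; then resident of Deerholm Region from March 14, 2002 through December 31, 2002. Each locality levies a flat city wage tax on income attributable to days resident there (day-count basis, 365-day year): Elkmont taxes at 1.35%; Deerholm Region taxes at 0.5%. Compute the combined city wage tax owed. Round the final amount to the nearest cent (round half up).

$527.46

Elkmont, January 1 – March 13, 2002: 72 days → $79,000 × 1.35% × 72/365 = $210.3781
Deerholm Region, March 14 – December 31, 2002: 293 days → $79,000 × 0.5% × 293/365 = $317.0822
Total = $527.4603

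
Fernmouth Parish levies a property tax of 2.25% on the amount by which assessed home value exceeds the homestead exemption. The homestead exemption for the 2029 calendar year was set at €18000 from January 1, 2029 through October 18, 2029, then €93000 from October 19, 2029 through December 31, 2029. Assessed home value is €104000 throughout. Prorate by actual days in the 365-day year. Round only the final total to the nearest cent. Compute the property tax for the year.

January 1 – October 18, 2029: 291 days, exemption €18000 → (€104000 − €18000) × 2.25% × 291/365 = €1542.6986
October 19 – December 31, 2029: 74 days, exemption €93000 → (€104000 − €93000) × 2.25% × 74/365 = €50.1781
Total = €1592.8767

€1592.88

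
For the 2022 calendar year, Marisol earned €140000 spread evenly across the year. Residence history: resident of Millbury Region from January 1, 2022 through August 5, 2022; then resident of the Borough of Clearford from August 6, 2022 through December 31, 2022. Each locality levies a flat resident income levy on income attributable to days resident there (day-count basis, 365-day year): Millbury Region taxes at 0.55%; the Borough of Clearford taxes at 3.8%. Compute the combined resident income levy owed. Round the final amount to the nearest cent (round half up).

€2614.93

Millbury Region, January 1 – August 5, 2022: 217 days → €140000 × 0.55% × 217/365 = €457.7808
The Borough of Clearford, August 6 – December 31, 2022: 148 days → €140000 × 3.8% × 148/365 = €2157.1507
Total = €2614.9315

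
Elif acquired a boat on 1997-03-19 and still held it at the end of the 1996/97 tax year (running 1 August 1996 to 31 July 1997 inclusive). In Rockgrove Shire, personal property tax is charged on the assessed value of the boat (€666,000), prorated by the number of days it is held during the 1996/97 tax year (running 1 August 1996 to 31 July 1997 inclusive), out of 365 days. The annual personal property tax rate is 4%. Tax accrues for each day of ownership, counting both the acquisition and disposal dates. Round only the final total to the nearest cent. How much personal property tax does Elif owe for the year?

Days held (1997-03-19 to 1997-07-31): 135 out of 365
Tax = €666,000 × 4% × 135/365 = €9,853.1507

€9,853.15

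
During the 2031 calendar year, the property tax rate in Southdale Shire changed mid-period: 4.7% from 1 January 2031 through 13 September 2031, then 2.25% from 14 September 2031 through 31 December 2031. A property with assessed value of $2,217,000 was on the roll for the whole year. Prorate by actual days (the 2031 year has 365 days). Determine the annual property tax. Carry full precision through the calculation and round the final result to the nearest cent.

$87,978.46

1 January – 13 September 2031: 256 days at 4.7% → $2,217,000 × 4.7% × 256/365 = $73,082.0384
14 September – 31 December 2031: 109 days at 2.25% → $2,217,000 × 2.25% × 109/365 = $14,896.4178
Total = $87,978.4562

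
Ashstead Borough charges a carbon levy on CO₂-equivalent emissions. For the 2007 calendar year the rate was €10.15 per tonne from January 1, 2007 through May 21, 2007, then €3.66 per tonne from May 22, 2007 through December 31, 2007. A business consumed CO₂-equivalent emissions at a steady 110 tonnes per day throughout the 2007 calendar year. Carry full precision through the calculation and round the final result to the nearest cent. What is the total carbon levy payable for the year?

January 1 – May 21, 2007: 141 days × 110 tonnes/day = 15,510 tonnes at €10.15/tonne → €157,426.50
May 22 – December 31, 2007: 224 days × 110 tonnes/day = 24,640 tonnes at €3.66/tonne → €90,182.40

€247,608.90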